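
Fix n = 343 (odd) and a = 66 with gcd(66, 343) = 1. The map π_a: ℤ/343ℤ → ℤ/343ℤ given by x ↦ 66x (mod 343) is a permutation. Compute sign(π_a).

Trace 236: π^k(236) = [236, 141, 45, 226, 167, 46, 292] for k=0..6.
Decompose π into cycles: lengths [294, 42, 6, 1] (4 cycles, including the fixed point 0).
With 4 cycles on 343 points, sign = (−1)^{343−4} = -1.

-1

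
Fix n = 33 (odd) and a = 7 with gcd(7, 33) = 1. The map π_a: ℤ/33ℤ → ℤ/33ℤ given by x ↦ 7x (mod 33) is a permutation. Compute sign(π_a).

-1

Orbit of 13 under x↦7x: [13, 25, 10, 4, 28, 31, 19]… (length divides ord_33(7)).
Cycle lengths of π_7 on ℤ/33ℤ: [10, 10, 10, 1, 1, 1]; 6 cycles in total.
Σ(ℓ_i−1) = 33−6 = 27; sign = (−1)^27 = -1.
The Jacobi symbol (7|33) = -1 (Zolotarev) agrees.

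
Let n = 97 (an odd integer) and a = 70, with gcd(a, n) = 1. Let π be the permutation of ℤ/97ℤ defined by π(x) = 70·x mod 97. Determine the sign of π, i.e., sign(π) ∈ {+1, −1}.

Orbit of 70 under x↦70x: [70, 50, 8, 75, 12, 64, 18]… (length divides ord_97(70)).
π_70 has 7 disjoint cycles with lengths [16, 16, 16, 16, 16, 16, 1] on {0,…,96}.
Σ(ℓ_i−1) = 97−7 = 90; sign = (−1)^90 = +1.

+1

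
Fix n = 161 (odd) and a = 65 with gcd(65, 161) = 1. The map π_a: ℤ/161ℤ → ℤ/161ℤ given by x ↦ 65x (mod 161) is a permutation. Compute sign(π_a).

-1

Trace 134: π^k(134) = [134, 16, 74, 141, 149, 25, 15] for k=0..6.
6 cycles of lengths [66, 66, 22, 3, 3, 1].
n − c = 161 − 6 = 155; sign = (−1)^155 = -1.
Zolotarev: (65|161) = -1, matching the cycle-count sign.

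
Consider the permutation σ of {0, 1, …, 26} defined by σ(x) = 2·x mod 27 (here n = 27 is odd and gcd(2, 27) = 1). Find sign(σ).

Orbit of 14 under x↦2x: [14, 1, 2, 4, 8, 16, 5]… (length divides ord_27(2)).
π_2 has 4 disjoint cycles with lengths [18, 6, 2, 1] on {0,…,26}.
n − c = 27 − 4 = 23; sign = (−1)^23 = -1.

-1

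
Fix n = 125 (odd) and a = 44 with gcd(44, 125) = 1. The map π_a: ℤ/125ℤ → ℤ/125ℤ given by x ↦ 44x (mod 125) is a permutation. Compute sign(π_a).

+1

Trace 9: π^k(9) = [9, 21, 49, 31, 114, 16, 79] for k=0..6.
Decompose π into cycles: lengths [50, 50, 10, 10, 2, 2, 1] (7 cycles, including the fixed point 0).
n − c = 125 − 7 = 118; sign = (−1)^118 = +1.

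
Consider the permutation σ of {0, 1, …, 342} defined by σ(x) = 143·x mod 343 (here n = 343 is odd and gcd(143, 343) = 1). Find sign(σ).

-1

Start at x=260: 260 → 136 → 240 → 20 → 116 → 124 → 239 → … (one orbit).
The orbit structure of x ↦ 143x mod 343: 4 orbits of sizes [294, 42, 6, 1].
sign(π) = (−1)^{n − #cycles} = (−1)^{343−4} = (−1)^339 = -1.
Check: (143/343) = -1 by Zolotarev.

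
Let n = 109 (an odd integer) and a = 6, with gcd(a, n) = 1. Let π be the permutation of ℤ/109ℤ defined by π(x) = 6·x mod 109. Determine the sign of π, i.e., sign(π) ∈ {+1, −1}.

-1

Trace 79: π^k(79) = [79, 38, 10, 60, 33, 89, 98] for k=0..6.
Cycle lengths of π_6 on ℤ/109ℤ: [108, 1]; 2 cycles in total.
n − c = 109 − 2 = 107; sign = (−1)^107 = -1.
(6|109)_J = -1 (Zolotarev's lemma cross-check).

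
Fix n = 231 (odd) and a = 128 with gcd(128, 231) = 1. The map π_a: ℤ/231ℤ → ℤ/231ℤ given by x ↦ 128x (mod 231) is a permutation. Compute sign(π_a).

Start at x=67: 67 → 29 → 16 → 200 → 190 → 65 → 4 → … (one orbit).
Cycle type of π: 30×6 + 10×3 + 6×2 + 3×2 + 2 + 1; total 15 cycles.
sign(π) = (−1)^{n − #cycles} = (−1)^{231−15} = (−1)^216 = +1.
Zolotarev: (128|231) = +1, matching the cycle-count sign.

+1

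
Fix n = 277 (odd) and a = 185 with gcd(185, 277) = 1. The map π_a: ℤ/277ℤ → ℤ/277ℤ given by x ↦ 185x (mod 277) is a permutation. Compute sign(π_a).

+1

Orbit of 160 under x↦185x: [160, 238, 264, 88, 214, 256, 270]… (length divides ord_277(185)).
5 cycles of lengths [69, 69, 69, 69, 1].
sign(π) = (−1)^{n − #cycles} = (−1)^{277−5} = (−1)^272 = +1.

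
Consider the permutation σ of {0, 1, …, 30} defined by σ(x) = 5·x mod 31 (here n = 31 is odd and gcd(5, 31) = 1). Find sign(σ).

+1

Trace 25: π^k(25) = [25, 1, 5] for k=0..2.
π_5 has 11 disjoint cycles with lengths [3, 3, 3, 3, 3, 3, 3, 3, 3, 3, 1] on {0,…,30}.
sign(π) = (−1)^{n − #cycles} = (−1)^{31−11} = (−1)^20 = +1.
The Jacobi symbol (5|31) = +1 (Zolotarev) agrees.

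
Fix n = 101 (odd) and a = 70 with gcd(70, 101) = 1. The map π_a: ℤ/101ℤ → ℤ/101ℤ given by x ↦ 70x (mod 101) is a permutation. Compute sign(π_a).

Orbit of 84 under x↦70x: [84, 22, 25, 33, 88, 100, 31]… (length divides ord_101(70)).
The orbit structure of x ↦ 70x mod 101: 3 orbits of sizes [50, 50, 1].
3 cycles on 101: each ℓ→(−1)^(ℓ−1), product (−1)^98 = +1.
(70|101)_J = +1 (Zolotarev's lemma cross-check).

+1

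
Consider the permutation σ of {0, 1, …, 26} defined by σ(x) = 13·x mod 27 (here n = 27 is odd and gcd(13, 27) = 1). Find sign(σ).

Trace 7: π^k(7) = [7, 10, 22, 16, 19, 4, 25] for k=0..6.
Decompose π into cycles: lengths [9, 9, 3, 3, 1, 1, 1] (7 cycles, including the fixed point 0).
7 cycles on 27: each ℓ→(−1)^(ℓ−1), product (−1)^20 = +1.

+1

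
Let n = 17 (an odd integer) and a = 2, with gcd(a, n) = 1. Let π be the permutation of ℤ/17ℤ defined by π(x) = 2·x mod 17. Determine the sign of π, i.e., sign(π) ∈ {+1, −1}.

Orbit of 8 under x↦2x: [8, 16, 15, 13, 9, 1, 2]… (length divides ord_17(2)).
Cycle type of π: 8×2 + 1; total 3 cycles.
n − c = 17 − 3 = 14; sign = (−1)^14 = +1.

+1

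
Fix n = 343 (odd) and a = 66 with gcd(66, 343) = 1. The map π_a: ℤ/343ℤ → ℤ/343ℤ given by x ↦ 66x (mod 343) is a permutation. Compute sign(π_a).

Start at x=109: 109 → 334 → 92 → 241 → 128 → 216 → 193 → … (one orbit).
4 cycles of lengths [294, 42, 6, 1].
4 cycles on 343: each ℓ→(−1)^(ℓ−1), product (−1)^339 = -1.
Zolotarev: (66|343) = -1, matching the cycle-count sign.

-1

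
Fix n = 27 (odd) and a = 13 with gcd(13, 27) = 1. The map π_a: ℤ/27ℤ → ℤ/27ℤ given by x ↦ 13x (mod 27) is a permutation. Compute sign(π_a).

+1

Trace 19: π^k(19) = [19, 4, 25, 1, 13, 7, 10] for k=0..6.
Cycle lengths of π_13 on ℤ/27ℤ: [9, 9, 3, 3, 1, 1, 1]; 7 cycles in total.
27 − 7 = 20 transpositions; sign(π) = (−1)^20 = +1.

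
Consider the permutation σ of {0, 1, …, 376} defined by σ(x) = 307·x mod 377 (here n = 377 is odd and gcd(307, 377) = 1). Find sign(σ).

Trace 376: π^k(376) = [376, 70, 1, 307] for k=0..3.
Cycle lengths of π_307 on ℤ/377ℤ: [4, 4, 4, 4, 4, 4, 4, 4, 4, 4, 4, 4, 4, 4, 4, 4, 4, 4, 4, 4, 4, 4, 4, 4, 4, 4, 4, 4, 4, 4, 4, 4, 4, 4, 4, 4, 4, 4, 4, 4, 4, 4, 4, 4, 4, 4, 4, 4, 4, 4, 4, 4, 4, 4, 4, 4, 4, 4, 4, 4, 4, 4, 4, 4, 4, 4, 4, 4, 4, 4, 4, 4, 4, 4, 4, 4, 4, 4, 4, 4, 4, 4, 4, 4, 4, 4, 4, 4, 4, 4, 4, 4, 4, 4, 1]; 95 cycles in total.
n − c = 377 − 95 = 282; sign = (−1)^282 = +1.

+1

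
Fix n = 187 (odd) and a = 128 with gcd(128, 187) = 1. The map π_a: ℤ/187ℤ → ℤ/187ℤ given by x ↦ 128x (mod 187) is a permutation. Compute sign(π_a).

-1

Start at x=128: 128 → 115 → 134 → 135 → 76 → 4 → 138 → … (one orbit).
π_128 has 8 disjoint cycles with lengths [40, 40, 40, 40, 10, 8, 8, 1] on {0,…,186}.
sign(π) = (−1)^{n − #cycles} = (−1)^{187−8} = (−1)^179 = -1.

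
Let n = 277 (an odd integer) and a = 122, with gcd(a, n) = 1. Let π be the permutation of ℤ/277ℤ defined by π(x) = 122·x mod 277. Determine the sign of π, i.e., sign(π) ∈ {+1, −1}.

+1

Orbit of 261 under x↦122x: [261, 264, 76, 131, 193, 1, 122]… (length divides ord_277(122)).
Cycle lengths of π_122 on ℤ/277ℤ: [46, 46, 46, 46, 46, 46, 1]; 7 cycles in total.
sign(π) = (−1)^{n − #cycles} = (−1)^{277−7} = (−1)^270 = +1.
Check: (122/277) = +1 by Zolotarev.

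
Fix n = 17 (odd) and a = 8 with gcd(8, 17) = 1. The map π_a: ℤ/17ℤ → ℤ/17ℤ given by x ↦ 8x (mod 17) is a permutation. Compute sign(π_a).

+1

Orbit of 15 under x↦8x: [15, 1, 8, 13, 2, 16, 9]… (length divides ord_17(8)).
Cycle type of π: 8×2 + 1; total 3 cycles.
n − c = 17 − 3 = 14; sign = (−1)^14 = +1.
Check: (8/17) = +1 by Zolotarev.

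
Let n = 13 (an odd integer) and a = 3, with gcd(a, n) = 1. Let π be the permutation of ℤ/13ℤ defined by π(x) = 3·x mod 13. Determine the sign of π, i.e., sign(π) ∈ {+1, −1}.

Trace 1: π^k(1) = [1, 3, 9] for k=0..2.
Cycle lengths of π_3 on ℤ/13ℤ: [3, 3, 3, 3, 1]; 5 cycles in total.
sign(π) = (−1)^{n − #cycles} = (−1)^{13−5} = (−1)^8 = +1.
Check: (3/13) = +1 by Zolotarev.

+1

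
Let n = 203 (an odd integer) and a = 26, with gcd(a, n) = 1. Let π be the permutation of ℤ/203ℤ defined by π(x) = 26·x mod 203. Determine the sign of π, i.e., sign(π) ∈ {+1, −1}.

Trace 195: π^k(195) = [195, 198, 73, 71, 19, 88, 55] for k=0..6.
Cycle type of π: 84×2 + 28 + 6 + 1; total 5 cycles.
203 − 5 = 198 transpositions; sign(π) = (−1)^198 = +1.

+1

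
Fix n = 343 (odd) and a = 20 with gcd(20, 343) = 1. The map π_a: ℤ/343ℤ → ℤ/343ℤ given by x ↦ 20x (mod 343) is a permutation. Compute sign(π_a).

-1

Start at x=281: 281 → 132 → 239 → 321 → 246 → 118 → 302 → … (one orbit).
10 cycles of lengths [98, 98, 98, 14, 14, 14, 2, 2, 2, 1].
10 cycles on 343: each ℓ→(−1)^(ℓ−1), product (−1)^333 = -1.
Via Zolotarev, sign(π_{20}) = (20|343) = -1.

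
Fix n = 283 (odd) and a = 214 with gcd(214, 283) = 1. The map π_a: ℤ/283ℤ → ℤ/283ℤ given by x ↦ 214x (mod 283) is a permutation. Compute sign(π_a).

Start at x=216: 216 → 95 → 237 → 61 → 36 → 63 → 181 → … (one orbit).
Cycle type of π: 141×2 + 1; total 3 cycles.
n − c = 283 − 3 = 280; sign = (−1)^280 = +1.

+1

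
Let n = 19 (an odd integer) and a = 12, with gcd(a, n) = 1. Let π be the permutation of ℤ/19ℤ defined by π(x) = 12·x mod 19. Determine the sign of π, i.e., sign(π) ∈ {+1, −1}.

-1

Orbit of 12 under x↦12x: [12, 11, 18, 7, 8, 1]… (length divides ord_19(12)).
4 cycles of lengths [6, 6, 6, 1].
19 − 4 = 15 transpositions; sign(π) = (−1)^15 = -1.
Check: (12/19) = -1 by Zolotarev.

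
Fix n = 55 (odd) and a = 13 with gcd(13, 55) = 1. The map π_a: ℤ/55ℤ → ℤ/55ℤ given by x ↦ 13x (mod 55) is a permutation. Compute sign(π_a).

Orbit of 13 under x↦13x: [13, 4, 52, 16, 43, 9, 7]… (length divides ord_55(13)).
The orbit structure of x ↦ 13x mod 55: 5 orbits of sizes [20, 20, 10, 4, 1].
5 cycles on 55: each ℓ→(−1)^(ℓ−1), product (−1)^50 = +1.
Zolotarev: (13|55) = +1, matching the cycle-count sign.

+1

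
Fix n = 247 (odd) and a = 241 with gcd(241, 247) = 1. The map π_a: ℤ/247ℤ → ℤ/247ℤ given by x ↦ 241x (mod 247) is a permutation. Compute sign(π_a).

+1

Orbit of 9 under x↦241x: [9, 193, 77, 32, 55, 164, 4]… (length divides ord_247(241)).
Decompose π into cycles: lengths [36, 36, 36, 36, 36, 36, 18, 12, 1] (9 cycles, including the fixed point 0).
247 − 9 = 238 transpositions; sign(π) = (−1)^238 = +1.
Zolotarev: (241|247) = +1, matching the cycle-count sign.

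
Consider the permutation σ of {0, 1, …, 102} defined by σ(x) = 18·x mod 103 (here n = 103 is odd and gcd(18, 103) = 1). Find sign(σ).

Start at x=68: 68 → 91 → 93 → 26 → 56 → 81 → 16 → … (one orbit).
π_18 has 3 disjoint cycles with lengths [51, 51, 1] on {0,…,102}.
103 − 3 = 100 transpositions; sign(π) = (−1)^100 = +1.
Via Zolotarev, sign(π_{18}) = (18|103) = +1.

+1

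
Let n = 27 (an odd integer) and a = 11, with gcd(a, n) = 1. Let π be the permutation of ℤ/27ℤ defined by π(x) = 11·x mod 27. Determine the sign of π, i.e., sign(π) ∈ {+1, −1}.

Start at x=16: 16 → 14 → 19 → 20 → 4 → 17 → 25 → … (one orbit).
The orbit structure of x ↦ 11x mod 27: 4 orbits of sizes [18, 6, 2, 1].
sign(π) = (−1)^{n − #cycles} = (−1)^{27−4} = (−1)^23 = -1.
Via Zolotarev, sign(π_{11}) = (11|27) = -1.

-1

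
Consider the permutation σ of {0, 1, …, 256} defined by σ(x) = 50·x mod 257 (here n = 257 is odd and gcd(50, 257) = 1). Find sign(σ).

+1

Start at x=89: 89 → 81 → 195 → 241 → 228 → 92 → 231 → … (one orbit).
3 cycles of lengths [128, 128, 1].
257 − 3 = 254 transpositions; sign(π) = (−1)^254 = +1.
Check: (50/257) = +1 by Zolotarev.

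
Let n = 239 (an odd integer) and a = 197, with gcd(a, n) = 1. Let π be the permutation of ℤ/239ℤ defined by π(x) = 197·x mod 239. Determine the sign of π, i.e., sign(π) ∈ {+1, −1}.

+1

Orbit of 162 under x↦197x: [162, 127, 163, 85, 15, 87, 170]… (length divides ord_239(197)).
Cycle type of π: 119×2 + 1; total 3 cycles.
3 cycles on 239: each ℓ→(−1)^(ℓ−1), product (−1)^236 = +1.
The Jacobi symbol (197|239) = +1 (Zolotarev) agrees.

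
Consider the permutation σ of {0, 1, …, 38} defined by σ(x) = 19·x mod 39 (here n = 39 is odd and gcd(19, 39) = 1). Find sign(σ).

Trace 7: π^k(7) = [7, 16, 31, 4, 37, 1, 19] for k=0..6.
The orbit structure of x ↦ 19x mod 39: 6 orbits of sizes [12, 12, 12, 1, 1, 1].
With 6 cycles on 39 points, sign = (−1)^{39−6} = -1.
(19|39)_J = -1 (Zolotarev's lemma cross-check).

-1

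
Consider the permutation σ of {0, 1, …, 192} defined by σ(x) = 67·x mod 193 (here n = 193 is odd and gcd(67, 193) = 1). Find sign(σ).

Orbit of 129 under x↦67x: [129, 151, 81, 23, 190, 185, 43]… (length divides ord_193(67)).
π_67 has 7 disjoint cycles with lengths [32, 32, 32, 32, 32, 32, 1] on {0,…,192}.
193 − 7 = 186 transpositions; sign(π) = (−1)^186 = +1.
Check: (67/193) = +1 by Zolotarev.

+1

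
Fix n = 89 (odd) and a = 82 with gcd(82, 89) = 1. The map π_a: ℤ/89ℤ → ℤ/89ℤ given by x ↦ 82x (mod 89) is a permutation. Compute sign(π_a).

Start at x=35: 35 → 22 → 24 → 10 → 19 → 45 → 41 → … (one orbit).
2 cycles of lengths [88, 1].
89 − 2 = 87 transpositions; sign(π) = (−1)^87 = -1.

-1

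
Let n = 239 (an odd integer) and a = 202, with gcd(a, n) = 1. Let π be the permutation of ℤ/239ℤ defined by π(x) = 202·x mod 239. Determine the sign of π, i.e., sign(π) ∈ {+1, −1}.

+1

Trace 96: π^k(96) = [96, 33, 213, 6, 17, 88, 90] for k=0..6.
Cycle type of π: 119×2 + 1; total 3 cycles.
239 − 3 = 236 transpositions; sign(π) = (−1)^236 = +1.
Zolotarev: (202|239) = +1, matching the cycle-count sign.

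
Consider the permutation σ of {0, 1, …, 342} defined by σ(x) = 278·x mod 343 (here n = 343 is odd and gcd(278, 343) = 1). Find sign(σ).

Trace 128: π^k(128) = [128, 255, 232, 12, 249, 279, 44] for k=0..6.
Cycle lengths of π_278 on ℤ/343ℤ: [294, 42, 6, 1]; 4 cycles in total.
sign(π) = (−1)^{n − #cycles} = (−1)^{343−4} = (−1)^339 = -1.

-1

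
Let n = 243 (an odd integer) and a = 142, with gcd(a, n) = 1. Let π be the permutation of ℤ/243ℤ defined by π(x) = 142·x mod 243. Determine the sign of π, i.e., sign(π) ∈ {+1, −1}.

Trace 181: π^k(181) = [181, 187, 67, 37, 151, 58, 217] for k=0..6.
The orbit structure of x ↦ 142x mod 243: 11 orbits of sizes [81, 81, 27, 27, 9, 9, 3, 3, 1, 1, 1].
Σ(ℓ_i−1) = 243−11 = 232; sign = (−1)^232 = +1.
The Jacobi symbol (142|243) = +1 (Zolotarev) agrees.

+1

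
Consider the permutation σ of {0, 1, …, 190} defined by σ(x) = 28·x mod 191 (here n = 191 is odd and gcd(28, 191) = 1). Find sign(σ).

Start at x=129: 129 → 174 → 97 → 42 → 30 → 76 → 27 → … (one orbit).
π_28 has 2 disjoint cycles with lengths [190, 1] on {0,…,190}.
With 2 cycles on 191 points, sign = (−1)^{191−2} = -1.

-1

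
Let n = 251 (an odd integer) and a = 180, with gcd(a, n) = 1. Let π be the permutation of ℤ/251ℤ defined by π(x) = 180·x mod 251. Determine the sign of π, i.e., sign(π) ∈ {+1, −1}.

Orbit of 180 under x↦180x: [180, 21, 15, 190, 64, 225, 89]… (length divides ord_251(180)).
Decompose π into cycles: lengths [125, 125, 1] (3 cycles, including the fixed point 0).
3 cycles on 251: each ℓ→(−1)^(ℓ−1), product (−1)^248 = +1.
Via Zolotarev, sign(π_{180}) = (180|251) = +1.

+1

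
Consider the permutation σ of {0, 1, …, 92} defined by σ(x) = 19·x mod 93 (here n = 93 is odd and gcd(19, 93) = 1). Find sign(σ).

Orbit of 28 under x↦19x: [28, 67, 64, 7, 40, 16, 25]… (length divides ord_93(19)).
Cycle lengths of π_19 on ℤ/93ℤ: [15, 15, 15, 15, 15, 15, 1, 1, 1]; 9 cycles in total.
sign(π) = (−1)^{n − #cycles} = (−1)^{93−9} = (−1)^84 = +1.
The Jacobi symbol (19|93) = +1 (Zolotarev) agrees.

+1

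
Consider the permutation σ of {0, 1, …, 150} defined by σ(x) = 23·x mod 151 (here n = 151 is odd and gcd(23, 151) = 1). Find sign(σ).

Trace 16: π^k(16) = [16, 66, 8, 33, 4, 92, 2] for k=0..6.
Cycle type of π: 30×5 + 1; total 6 cycles.
6 cycles on 151: each ℓ→(−1)^(ℓ−1), product (−1)^145 = -1.
Check: (23/151) = -1 by Zolotarev.

-1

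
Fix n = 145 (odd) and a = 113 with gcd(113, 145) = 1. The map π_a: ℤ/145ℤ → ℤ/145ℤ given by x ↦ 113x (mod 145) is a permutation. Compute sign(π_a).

Start at x=73: 73 → 129 → 77 → 1 → 113 → 9 → 2 → … (one orbit).
π_113 has 7 disjoint cycles with lengths [28, 28, 28, 28, 28, 4, 1] on {0,…,144}.
145 − 7 = 138 transpositions; sign(π) = (−1)^138 = +1.

+1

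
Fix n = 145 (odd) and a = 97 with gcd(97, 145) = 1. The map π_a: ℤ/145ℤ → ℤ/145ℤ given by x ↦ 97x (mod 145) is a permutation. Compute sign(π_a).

+1

Start at x=16: 16 → 102 → 34 → 108 → 36 → 12 → 4 → … (one orbit).
The orbit structure of x ↦ 97x mod 145: 7 orbits of sizes [28, 28, 28, 28, 28, 4, 1].
sign(π) = (−1)^{n − #cycles} = (−1)^{145−7} = (−1)^138 = +1.
Zolotarev: (97|145) = +1, matching the cycle-count sign.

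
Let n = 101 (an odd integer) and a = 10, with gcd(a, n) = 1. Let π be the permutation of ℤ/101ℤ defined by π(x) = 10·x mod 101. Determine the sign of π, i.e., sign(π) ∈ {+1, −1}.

-1

Start at x=1: 1 → 10 → 100 → 91 → 1 (one orbit).
Decompose π into cycles: lengths [4, 4, 4, 4, 4, 4, 4, 4, 4, 4, 4, 4, 4, 4, 4, 4, 4, 4, 4, 4, 4, 4, 4, 4, 4, 1] (26 cycles, including the fixed point 0).
sign(π) = (−1)^{n − #cycles} = (−1)^{101−26} = (−1)^75 = -1.
Zolotarev: (10|101) = -1, matching the cycle-count sign.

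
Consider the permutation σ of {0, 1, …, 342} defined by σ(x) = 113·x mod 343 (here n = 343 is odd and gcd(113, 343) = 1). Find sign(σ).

+1

Orbit of 22 under x↦113x: [22, 85, 1, 113, 78, 239, 253]… (length divides ord_343(113)).
19 cycles of lengths [49, 49, 49, 49, 49, 49, 7, 7, 7, 7, 7, 7, 1, 1, 1, 1, 1, 1, 1].
With 19 cycles on 343 points, sign = (−1)^{343−19} = +1.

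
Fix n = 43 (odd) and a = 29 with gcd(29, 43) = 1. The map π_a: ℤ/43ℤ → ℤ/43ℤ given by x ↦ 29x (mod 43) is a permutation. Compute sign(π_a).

Trace 14: π^k(14) = [14, 19, 35, 26, 23, 22, 36] for k=0..6.
2 cycles of lengths [42, 1].
With 2 cycles on 43 points, sign = (−1)^{43−2} = -1.
The Jacobi symbol (29|43) = -1 (Zolotarev) agrees.

-1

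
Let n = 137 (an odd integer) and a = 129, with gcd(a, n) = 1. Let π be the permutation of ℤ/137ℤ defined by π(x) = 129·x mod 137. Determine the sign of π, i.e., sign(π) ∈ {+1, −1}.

Trace 22: π^k(22) = [22, 98, 38, 107, 103, 135, 16] for k=0..6.
π_129 has 3 disjoint cycles with lengths [68, 68, 1] on {0,…,136}.
3 cycles on 137: each ℓ→(−1)^(ℓ−1), product (−1)^134 = +1.
Zolotarev: (129|137) = +1, matching the cycle-count sign.

+1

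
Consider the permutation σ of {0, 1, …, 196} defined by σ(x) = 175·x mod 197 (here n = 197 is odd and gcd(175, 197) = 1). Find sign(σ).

Start at x=1: 1 → 175 → 90 → 187 → 23 → 85 → 100 → … (one orbit).
Decompose π into cycles: lengths [49, 49, 49, 49, 1] (5 cycles, including the fixed point 0).
With 5 cycles on 197 points, sign = (−1)^{197−5} = +1.

+1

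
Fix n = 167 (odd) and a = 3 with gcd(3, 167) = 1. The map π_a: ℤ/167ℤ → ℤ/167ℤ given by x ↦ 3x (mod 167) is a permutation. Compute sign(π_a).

Trace 29: π^k(29) = [29, 87, 94, 115, 11, 33, 99] for k=0..6.
3 cycles of lengths [83, 83, 1].
sign(π) = (−1)^{n − #cycles} = (−1)^{167−3} = (−1)^164 = +1.
The Jacobi symbol (3|167) = +1 (Zolotarev) agrees.

+1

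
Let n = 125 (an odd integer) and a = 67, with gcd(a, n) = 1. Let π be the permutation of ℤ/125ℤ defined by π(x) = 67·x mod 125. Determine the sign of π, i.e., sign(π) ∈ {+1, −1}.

-1

Orbit of 123 under x↦67x: [123, 116, 22, 99, 8, 36, 37]… (length divides ord_125(67)).
Cycle lengths of π_67 on ℤ/125ℤ: [100, 20, 4, 1]; 4 cycles in total.
sign(π) = (−1)^{n − #cycles} = (−1)^{125−4} = (−1)^121 = -1.
The Jacobi symbol (67|125) = -1 (Zolotarev) agrees.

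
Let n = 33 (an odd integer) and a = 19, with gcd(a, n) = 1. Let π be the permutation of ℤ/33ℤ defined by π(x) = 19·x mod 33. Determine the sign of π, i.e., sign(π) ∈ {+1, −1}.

-1

Start at x=13: 13 → 16 → 7 → 1 → 19 → 31 → 28 → … (one orbit).
Decompose π into cycles: lengths [10, 10, 10, 1, 1, 1] (6 cycles, including the fixed point 0).
6 cycles on 33: each ℓ→(−1)^(ℓ−1), product (−1)^27 = -1.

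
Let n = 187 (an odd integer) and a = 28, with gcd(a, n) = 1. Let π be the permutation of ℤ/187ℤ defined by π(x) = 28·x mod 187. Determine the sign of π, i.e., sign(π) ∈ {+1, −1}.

+1

Start at x=6: 6 → 168 → 29 → 64 → 109 → 60 → 184 → … (one orbit).
Cycle lengths of π_28 on ℤ/187ℤ: [80, 80, 16, 10, 1]; 5 cycles in total.
Σ(ℓ_i−1) = 187−5 = 182; sign = (−1)^182 = +1.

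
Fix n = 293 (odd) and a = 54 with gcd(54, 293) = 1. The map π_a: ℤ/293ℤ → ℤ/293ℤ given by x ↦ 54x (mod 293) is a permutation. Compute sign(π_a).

Trace 77: π^k(77) = [77, 56, 94, 95, 149, 135, 258] for k=0..6.
5 cycles of lengths [73, 73, 73, 73, 1].
5 cycles on 293: each ℓ→(−1)^(ℓ−1), product (−1)^288 = +1.

+1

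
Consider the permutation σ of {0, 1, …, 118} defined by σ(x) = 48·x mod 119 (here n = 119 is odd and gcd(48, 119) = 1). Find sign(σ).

Start at x=62: 62 → 1 → 48 → 43 → 41 → 64 → 97 → … (one orbit).
Cycle type of π: 16×7 + 2×3 + 1; total 11 cycles.
Σ(ℓ_i−1) = 119−11 = 108; sign = (−1)^108 = +1.

+1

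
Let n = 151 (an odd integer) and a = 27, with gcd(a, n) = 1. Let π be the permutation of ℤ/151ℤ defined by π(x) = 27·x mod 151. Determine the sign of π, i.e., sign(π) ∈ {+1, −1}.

Orbit of 78 under x↦27x: [78, 143, 86, 57, 29, 28, 1]… (length divides ord_151(27)).
π_27 has 4 disjoint cycles with lengths [50, 50, 50, 1] on {0,…,150}.
With 4 cycles on 151 points, sign = (−1)^{151−4} = -1.
The Jacobi symbol (27|151) = -1 (Zolotarev) agrees.

-1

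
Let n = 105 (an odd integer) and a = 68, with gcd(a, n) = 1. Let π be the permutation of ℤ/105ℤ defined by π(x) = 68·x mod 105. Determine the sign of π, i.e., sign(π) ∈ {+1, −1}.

-1

Start at x=47: 47 → 46 → 83 → 79 → 17 → 1 → 68 → … (one orbit).
14 cycles of lengths [12, 12, 12, 12, 12, 12, 6, 6, 6, 4, 4, 4, 2, 1].
105 − 14 = 91 transpositions; sign(π) = (−1)^91 = -1.
(68|105)_J = -1 (Zolotarev's lemma cross-check).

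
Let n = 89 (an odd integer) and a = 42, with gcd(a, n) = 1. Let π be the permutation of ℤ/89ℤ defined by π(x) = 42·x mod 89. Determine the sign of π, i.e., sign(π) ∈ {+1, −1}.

Trace 17: π^k(17) = [17, 2, 84, 57, 80, 67, 55] for k=0..6.
3 cycles of lengths [44, 44, 1].
3 cycles on 89: each ℓ→(−1)^(ℓ−1), product (−1)^86 = +1.

+1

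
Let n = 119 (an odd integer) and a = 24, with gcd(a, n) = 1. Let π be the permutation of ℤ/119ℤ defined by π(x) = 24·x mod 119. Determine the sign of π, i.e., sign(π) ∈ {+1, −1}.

+1

Trace 72: π^k(72) = [72, 62, 60, 12, 50, 10, 2] for k=0..6.
Decompose π into cycles: lengths [48, 48, 16, 6, 1] (5 cycles, including the fixed point 0).
5 cycles on 119: each ℓ→(−1)^(ℓ−1), product (−1)^114 = +1.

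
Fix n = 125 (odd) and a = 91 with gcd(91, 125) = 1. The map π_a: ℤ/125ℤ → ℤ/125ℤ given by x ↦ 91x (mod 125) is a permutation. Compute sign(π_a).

+1

Trace 76: π^k(76) = [76, 41, 106, 21, 36, 26, 116] for k=0..6.
Decompose π into cycles: lengths [25, 25, 25, 25, 5, 5, 5, 5, 1, 1, 1, 1, 1] (13 cycles, including the fixed point 0).
sign(π) = (−1)^{n − #cycles} = (−1)^{125−13} = (−1)^112 = +1.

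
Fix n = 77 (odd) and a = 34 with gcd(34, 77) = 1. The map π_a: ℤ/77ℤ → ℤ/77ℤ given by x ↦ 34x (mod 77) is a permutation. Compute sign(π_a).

Trace 34: π^k(34) = [34, 1] for k=0..1.
44 cycles of lengths [2, 2, 2, 2, 2, 2, 2, 2, 2, 2, 2, 2, 2, 2, 2, 2, 2, 2, 2, 2, 2, 2, 2, 2, 2, 2, 2, 2, 2, 2, 2, 2, 2, 1, 1, 1, 1, 1, 1, 1, 1, 1, 1, 1].
77 − 44 = 33 transpositions; sign(π) = (−1)^33 = -1.

-1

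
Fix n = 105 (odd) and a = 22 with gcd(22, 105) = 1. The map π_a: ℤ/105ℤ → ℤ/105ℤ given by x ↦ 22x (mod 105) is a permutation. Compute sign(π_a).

Orbit of 64 under x↦22x: [64, 43, 1, 22]… (length divides ord_105(22)).
Cycle lengths of π_22 on ℤ/105ℤ: [4, 4, 4, 4, 4, 4, 4, 4, 4, 4, 4, 4, 4, 4, 4, 4, 4, 4, 4, 4, 4, 1, 1, 1, 1, 1, 1, 1, 1, 1, 1, 1, 1, 1, 1, 1, 1, 1, 1, 1, 1, 1]; 42 cycles in total.
105 − 42 = 63 transpositions; sign(π) = (−1)^63 = -1.
Zolotarev: (22|105) = -1, matching the cycle-count sign.

-1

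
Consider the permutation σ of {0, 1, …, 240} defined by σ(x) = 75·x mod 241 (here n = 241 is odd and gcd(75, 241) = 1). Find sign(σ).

+1

Start at x=141: 141 → 212 → 235 → 32 → 231 → 214 → 144 → … (one orbit).
3 cycles of lengths [120, 120, 1].
sign(π) = (−1)^{n − #cycles} = (−1)^{241−3} = (−1)^238 = +1.
Check: (75/241) = +1 by Zolotarev.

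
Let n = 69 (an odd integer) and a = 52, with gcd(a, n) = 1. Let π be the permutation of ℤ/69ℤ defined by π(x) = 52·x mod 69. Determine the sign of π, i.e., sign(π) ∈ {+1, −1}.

Start at x=16: 16 → 4 → 1 → 52 → 13 → 55 → 31 → … (one orbit).
The orbit structure of x ↦ 52x mod 69: 9 orbits of sizes [11, 11, 11, 11, 11, 11, 1, 1, 1].
n − c = 69 − 9 = 60; sign = (−1)^60 = +1.
The Jacobi symbol (52|69) = +1 (Zolotarev) agrees.

+1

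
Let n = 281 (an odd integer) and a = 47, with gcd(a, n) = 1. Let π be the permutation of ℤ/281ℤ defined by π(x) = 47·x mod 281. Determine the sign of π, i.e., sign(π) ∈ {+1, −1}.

-1

Start at x=275: 275 → 280 → 234 → 39 → 147 → 165 → 168 → … (one orbit).
π_47 has 6 disjoint cycles with lengths [56, 56, 56, 56, 56, 1] on {0,…,280}.
sign(π) = (−1)^{n − #cycles} = (−1)^{281−6} = (−1)^275 = -1.
Zolotarev: (47|281) = -1, matching the cycle-count sign.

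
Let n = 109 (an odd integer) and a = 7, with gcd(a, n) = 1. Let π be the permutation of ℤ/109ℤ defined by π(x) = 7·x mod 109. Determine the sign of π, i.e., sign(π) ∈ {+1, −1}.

+1

Orbit of 75 under x↦7x: [75, 89, 78, 1, 7, 49, 16]… (length divides ord_109(7)).
Cycle lengths of π_7 on ℤ/109ℤ: [27, 27, 27, 27, 1]; 5 cycles in total.
109 − 5 = 104 transpositions; sign(π) = (−1)^104 = +1.
Check: (7/109) = +1 by Zolotarev.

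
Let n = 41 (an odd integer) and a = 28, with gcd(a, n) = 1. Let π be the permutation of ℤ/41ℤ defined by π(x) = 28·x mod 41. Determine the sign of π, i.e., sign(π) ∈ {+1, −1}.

-1

Orbit of 20 under x↦28x: [20, 27, 18, 12, 8, 19, 40]… (length divides ord_41(28)).
π_28 has 2 disjoint cycles with lengths [40, 1] on {0,…,40}.
sign(π) = (−1)^{n − #cycles} = (−1)^{41−2} = (−1)^39 = -1.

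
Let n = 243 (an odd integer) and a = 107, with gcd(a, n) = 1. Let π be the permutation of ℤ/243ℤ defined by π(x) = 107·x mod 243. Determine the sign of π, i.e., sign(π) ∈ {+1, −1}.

Start at x=1: 1 → 107 → 28 → 80 → 55 → 53 → 82 → … (one orbit).
Cycle type of π: 18×9 + 6×9 + 2×13 + 1; total 32 cycles.
Σ(ℓ_i−1) = 243−32 = 211; sign = (−1)^211 = -1.
Via Zolotarev, sign(π_{107}) = (107|243) = -1.

-1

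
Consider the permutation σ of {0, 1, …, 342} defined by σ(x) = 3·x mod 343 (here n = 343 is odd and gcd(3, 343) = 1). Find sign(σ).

Trace 92: π^k(92) = [92, 276, 142, 83, 249, 61, 183] for k=0..6.
4 cycles of lengths [294, 42, 6, 1].
With 4 cycles on 343 points, sign = (−1)^{343−4} = -1.
The Jacobi symbol (3|343) = -1 (Zolotarev) agrees.

-1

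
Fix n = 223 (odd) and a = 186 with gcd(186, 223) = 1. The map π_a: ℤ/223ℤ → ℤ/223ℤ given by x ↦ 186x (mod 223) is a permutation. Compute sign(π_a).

Orbit of 211 under x↦186x: [211, 221, 74, 161, 64, 85, 200]… (length divides ord_223(186)).
The orbit structure of x ↦ 186x mod 223: 2 orbits of sizes [222, 1].
With 2 cycles on 223 points, sign = (−1)^{223−2} = -1.
(186|223)_J = -1 (Zolotarev's lemma cross-check).

-1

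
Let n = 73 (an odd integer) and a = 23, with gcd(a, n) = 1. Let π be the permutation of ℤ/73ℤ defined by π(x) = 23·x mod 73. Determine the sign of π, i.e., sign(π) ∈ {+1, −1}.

Orbit of 27 under x↦23x: [27, 37, 48, 9, 61, 16, 3]… (length divides ord_73(23)).
3 cycles of lengths [36, 36, 1].
sign(π) = (−1)^{n − #cycles} = (−1)^{73−3} = (−1)^70 = +1.
The Jacobi symbol (23|73) = +1 (Zolotarev) agrees.

+1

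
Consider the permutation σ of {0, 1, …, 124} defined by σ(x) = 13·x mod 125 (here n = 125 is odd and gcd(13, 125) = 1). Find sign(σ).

Trace 113: π^k(113) = [113, 94, 97, 11, 18, 109, 42] for k=0..6.
The orbit structure of x ↦ 13x mod 125: 4 orbits of sizes [100, 20, 4, 1].
Σ(ℓ_i−1) = 125−4 = 121; sign = (−1)^121 = -1.

-1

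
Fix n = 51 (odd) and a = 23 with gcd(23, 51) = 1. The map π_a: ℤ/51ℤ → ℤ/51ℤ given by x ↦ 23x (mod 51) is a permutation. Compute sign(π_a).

Trace 25: π^k(25) = [25, 14, 16, 11, 49, 5, 13] for k=0..6.
Cycle lengths of π_23 on ℤ/51ℤ: [16, 16, 16, 2, 1]; 5 cycles in total.
n − c = 51 − 5 = 46; sign = (−1)^46 = +1.
(23|51)_J = +1 (Zolotarev's lemma cross-check).

+1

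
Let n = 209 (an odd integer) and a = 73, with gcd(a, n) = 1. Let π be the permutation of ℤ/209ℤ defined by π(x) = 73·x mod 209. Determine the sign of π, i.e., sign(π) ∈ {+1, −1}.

-1

Trace 9: π^k(9) = [9, 30, 100, 194, 159, 112, 25] for k=0..6.
π_73 has 6 disjoint cycles with lengths [90, 90, 10, 9, 9, 1] on {0,…,208}.
sign(π) = (−1)^{n − #cycles} = (−1)^{209−6} = (−1)^203 = -1.
Via Zolotarev, sign(π_{73}) = (73|209) = -1.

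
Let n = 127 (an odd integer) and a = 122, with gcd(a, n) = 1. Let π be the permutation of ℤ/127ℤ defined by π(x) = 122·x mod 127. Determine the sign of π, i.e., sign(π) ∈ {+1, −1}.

Orbit of 47 under x↦122x: [47, 19, 32, 94, 38, 64, 61]… (length divides ord_127(122)).
Decompose π into cycles: lengths [21, 21, 21, 21, 21, 21, 1] (7 cycles, including the fixed point 0).
sign(π) = (−1)^{n − #cycles} = (−1)^{127−7} = (−1)^120 = +1.
The Jacobi symbol (122|127) = +1 (Zolotarev) agrees.

+1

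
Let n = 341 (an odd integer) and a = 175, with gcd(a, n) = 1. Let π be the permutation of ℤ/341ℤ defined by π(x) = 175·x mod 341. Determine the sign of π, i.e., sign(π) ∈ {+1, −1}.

Start at x=1: 1 → 175 → 276 → 219 → 133 → 87 → 221 → … (one orbit).
Cycle lengths of π_175 on ℤ/341ℤ: [30, 30, 30, 30, 30, 30, 30, 30, 30, 30, 15, 15, 2, 2, 2, 2, 2, 1]; 18 cycles in total.
18 cycles on 341: each ℓ→(−1)^(ℓ−1), product (−1)^323 = -1.
Check: (175/341) = -1 by Zolotarev.

-1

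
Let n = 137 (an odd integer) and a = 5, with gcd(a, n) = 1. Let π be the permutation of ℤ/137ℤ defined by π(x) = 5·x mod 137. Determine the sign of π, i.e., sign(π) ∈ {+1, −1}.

Orbit of 101 under x↦5x: [101, 94, 59, 21, 105, 114, 22]… (length divides ord_137(5)).
Cycle lengths of π_5 on ℤ/137ℤ: [136, 1]; 2 cycles in total.
With 2 cycles on 137 points, sign = (−1)^{137−2} = -1.
Check: (5/137) = -1 by Zolotarev.

-1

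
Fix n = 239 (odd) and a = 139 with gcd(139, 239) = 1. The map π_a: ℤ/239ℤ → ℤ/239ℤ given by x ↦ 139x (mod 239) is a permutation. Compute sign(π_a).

Trace 44: π^k(44) = [44, 141, 1, 139, 201, 215, 10] for k=0..6.
Decompose π into cycles: lengths [14, 14, 14, 14, 14, 14, 14, 14, 14, 14, 14, 14, 14, 14, 14, 14, 14, 1] (18 cycles, including the fixed point 0).
With 18 cycles on 239 points, sign = (−1)^{239−18} = -1.
Via Zolotarev, sign(π_{139}) = (139|239) = -1.

-1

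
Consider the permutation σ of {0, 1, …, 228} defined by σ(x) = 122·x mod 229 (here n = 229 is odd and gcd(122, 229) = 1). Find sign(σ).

Start at x=228: 228 → 107 → 1 → 122 → 228 (one orbit).
The orbit structure of x ↦ 122x mod 229: 58 orbits of sizes [4, 4, 4, 4, 4, 4, 4, 4, 4, 4, 4, 4, 4, 4, 4, 4, 4, 4, 4, 4, 4, 4, 4, 4, 4, 4, 4, 4, 4, 4, 4, 4, 4, 4, 4, 4, 4, 4, 4, 4, 4, 4, 4, 4, 4, 4, 4, 4, 4, 4, 4, 4, 4, 4, 4, 4, 4, 1].
With 58 cycles on 229 points, sign = (−1)^{229−58} = -1.
(122|229)_J = -1 (Zolotarev's lemma cross-check).

-1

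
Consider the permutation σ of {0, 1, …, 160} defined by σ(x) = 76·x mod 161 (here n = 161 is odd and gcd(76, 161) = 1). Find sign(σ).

Trace 20: π^k(20) = [20, 71, 83, 29, 111, 64, 34] for k=0..6.
π_76 has 11 disjoint cycles with lengths [22, 22, 22, 22, 22, 22, 22, 2, 2, 2, 1] on {0,…,160}.
11 cycles on 161: each ℓ→(−1)^(ℓ−1), product (−1)^150 = +1.

+1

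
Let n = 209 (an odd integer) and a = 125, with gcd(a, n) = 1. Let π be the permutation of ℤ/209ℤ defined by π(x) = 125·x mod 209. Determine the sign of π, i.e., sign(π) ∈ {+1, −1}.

Trace 58: π^k(58) = [58, 144, 26, 115, 163, 102, 1] for k=0..6.
21 cycles of lengths [15, 15, 15, 15, 15, 15, 15, 15, 15, 15, 15, 15, 5, 5, 3, 3, 3, 3, 3, 3, 1].
With 21 cycles on 209 points, sign = (−1)^{209−21} = +1.
The Jacobi symbol (125|209) = +1 (Zolotarev) agrees.

+1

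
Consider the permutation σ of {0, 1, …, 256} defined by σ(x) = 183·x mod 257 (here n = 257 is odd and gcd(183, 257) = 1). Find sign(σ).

Orbit of 96 under x↦183x: [96, 92, 131, 72, 69, 34, 54]… (length divides ord_257(183)).
Cycle type of π: 256 + 1; total 2 cycles.
Σ(ℓ_i−1) = 257−2 = 255; sign = (−1)^255 = -1.

-1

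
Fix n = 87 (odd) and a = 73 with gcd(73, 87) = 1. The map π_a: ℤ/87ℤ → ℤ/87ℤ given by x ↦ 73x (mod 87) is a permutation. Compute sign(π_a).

Start at x=61: 61 → 16 → 37 → 4 → 31 → 1 → 73 → … (one orbit).
6 cycles of lengths [28, 28, 28, 1, 1, 1].
Σ(ℓ_i−1) = 87−6 = 81; sign = (−1)^81 = -1.
The Jacobi symbol (73|87) = -1 (Zolotarev) agrees.

-1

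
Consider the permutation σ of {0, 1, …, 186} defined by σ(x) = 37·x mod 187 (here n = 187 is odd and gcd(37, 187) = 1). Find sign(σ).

Trace 177: π^k(177) = [177, 4, 148, 53, 91, 1, 37] for k=0..6.
π_37 has 6 disjoint cycles with lengths [80, 80, 16, 5, 5, 1] on {0,…,186}.
With 6 cycles on 187 points, sign = (−1)^{187−6} = -1.
The Jacobi symbol (37|187) = -1 (Zolotarev) agrees.

-1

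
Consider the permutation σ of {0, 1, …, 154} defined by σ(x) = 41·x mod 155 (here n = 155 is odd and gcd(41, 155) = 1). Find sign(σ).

+1

Start at x=81: 81 → 66 → 71 → 121 → 1 → 41 → 131 → … (one orbit).
Cycle lengths of π_41 on ℤ/155ℤ: [15, 15, 15, 15, 15, 15, 15, 15, 15, 15, 1, 1, 1, 1, 1]; 15 cycles in total.
sign(π) = (−1)^{n − #cycles} = (−1)^{155−15} = (−1)^140 = +1.
Check: (41/155) = +1 by Zolotarev.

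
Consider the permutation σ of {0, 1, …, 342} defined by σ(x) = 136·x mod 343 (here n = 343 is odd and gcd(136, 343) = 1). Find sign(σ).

-1

Start at x=47: 47 → 218 → 150 → 163 → 216 → 221 → 215 → … (one orbit).
Cycle type of π: 294 + 42 + 6 + 1; total 4 cycles.
4 cycles on 343: each ℓ→(−1)^(ℓ−1), product (−1)^339 = -1.
The Jacobi symbol (136|343) = -1 (Zolotarev) agrees.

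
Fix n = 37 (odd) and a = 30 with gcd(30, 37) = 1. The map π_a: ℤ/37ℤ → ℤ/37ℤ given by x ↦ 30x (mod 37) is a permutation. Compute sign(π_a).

+1

Orbit of 7 under x↦30x: [7, 25, 10, 4, 9, 11, 34]… (length divides ord_37(30)).
3 cycles of lengths [18, 18, 1].
sign(π) = (−1)^{n − #cycles} = (−1)^{37−3} = (−1)^34 = +1.
Zolotarev: (30|37) = +1, matching the cycle-count sign.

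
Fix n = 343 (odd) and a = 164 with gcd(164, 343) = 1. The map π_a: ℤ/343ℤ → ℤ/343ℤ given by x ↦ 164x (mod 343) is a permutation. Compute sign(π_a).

-1

Orbit of 256 under x↦164x: [256, 138, 337, 45, 177, 216, 95]… (length divides ord_343(164)).
4 cycles of lengths [294, 42, 6, 1].
n − c = 343 − 4 = 339; sign = (−1)^339 = -1.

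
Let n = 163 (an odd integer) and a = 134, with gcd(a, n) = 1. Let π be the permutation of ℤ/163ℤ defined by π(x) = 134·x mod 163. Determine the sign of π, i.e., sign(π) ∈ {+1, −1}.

+1

Trace 118: π^k(118) = [118, 1, 134, 26, 61, 24, 119] for k=0..6.
Cycle lengths of π_134 on ℤ/163ℤ: [81, 81, 1]; 3 cycles in total.
163 − 3 = 160 transpositions; sign(π) = (−1)^160 = +1.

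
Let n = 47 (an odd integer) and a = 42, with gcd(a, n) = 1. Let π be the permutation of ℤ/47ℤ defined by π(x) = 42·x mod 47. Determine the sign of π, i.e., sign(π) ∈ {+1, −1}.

Orbit of 6 under x↦42x: [6, 17, 9, 2, 37, 3, 32]… (length divides ord_47(42)).
The orbit structure of x ↦ 42x mod 47: 3 orbits of sizes [23, 23, 1].
n − c = 47 − 3 = 44; sign = (−1)^44 = +1.
Check: (42/47) = +1 by Zolotarev.

+1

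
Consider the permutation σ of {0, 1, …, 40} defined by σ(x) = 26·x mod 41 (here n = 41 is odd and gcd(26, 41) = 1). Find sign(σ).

-1

Orbit of 3 under x↦26x: [3, 37, 19, 2, 11, 40, 15]… (length divides ord_41(26)).
Decompose π into cycles: lengths [40, 1] (2 cycles, including the fixed point 0).
n − c = 41 − 2 = 39; sign = (−1)^39 = -1.
Check: (26/41) = -1 by Zolotarev.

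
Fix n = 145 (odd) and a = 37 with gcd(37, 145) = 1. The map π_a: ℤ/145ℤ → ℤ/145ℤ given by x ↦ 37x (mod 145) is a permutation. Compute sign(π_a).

+1

Start at x=102: 102 → 4 → 3 → 111 → 47 → 144 → 108 → … (one orbit).
Decompose π into cycles: lengths [28, 28, 28, 28, 28, 4, 1] (7 cycles, including the fixed point 0).
7 cycles on 145: each ℓ→(−1)^(ℓ−1), product (−1)^138 = +1.
The Jacobi symbol (37|145) = +1 (Zolotarev) agrees.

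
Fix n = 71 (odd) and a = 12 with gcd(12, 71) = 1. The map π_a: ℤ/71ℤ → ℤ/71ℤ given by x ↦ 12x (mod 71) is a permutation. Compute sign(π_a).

+1

Orbit of 45 under x↦12x: [45, 43, 19, 15, 38, 30, 5]… (length divides ord_71(12)).
Decompose π into cycles: lengths [35, 35, 1] (3 cycles, including the fixed point 0).
71 − 3 = 68 transpositions; sign(π) = (−1)^68 = +1.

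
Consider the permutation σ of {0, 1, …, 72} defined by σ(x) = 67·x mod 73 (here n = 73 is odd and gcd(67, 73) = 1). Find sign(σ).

+1

Start at x=3: 3 → 55 → 35 → 9 → 19 → 32 → 27 → … (one orbit).
Cycle type of π: 36×2 + 1; total 3 cycles.
73 − 3 = 70 transpositions; sign(π) = (−1)^70 = +1.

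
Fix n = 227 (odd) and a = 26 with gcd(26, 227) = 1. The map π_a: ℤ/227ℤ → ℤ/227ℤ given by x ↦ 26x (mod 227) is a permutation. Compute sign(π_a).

+1

Start at x=33: 33 → 177 → 62 → 23 → 144 → 112 → 188 → … (one orbit).
Decompose π into cycles: lengths [113, 113, 1] (3 cycles, including the fixed point 0).
sign(π) = (−1)^{n − #cycles} = (−1)^{227−3} = (−1)^224 = +1.
The Jacobi symbol (26|227) = +1 (Zolotarev) agrees.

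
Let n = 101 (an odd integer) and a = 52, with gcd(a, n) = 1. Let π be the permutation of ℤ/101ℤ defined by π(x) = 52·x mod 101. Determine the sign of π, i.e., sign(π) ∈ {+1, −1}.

+1

Trace 56: π^k(56) = [56, 84, 25, 88, 31, 97, 95] for k=0..6.
π_52 has 5 disjoint cycles with lengths [25, 25, 25, 25, 1] on {0,…,100}.
5 cycles on 101: each ℓ→(−1)^(ℓ−1), product (−1)^96 = +1.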